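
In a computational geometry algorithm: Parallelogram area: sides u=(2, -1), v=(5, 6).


|u x v| = |2*6 - (-1)*5|
= |12 - (-5)| = 17

17


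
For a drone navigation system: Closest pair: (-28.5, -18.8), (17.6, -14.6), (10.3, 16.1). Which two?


d(P0,P1) = 46.2909, d(P0,P2) = 52.1867, d(P1,P2) = 31.556
Closest: P1 and P2

Closest pair: (17.6, -14.6) and (10.3, 16.1), distance = 31.556


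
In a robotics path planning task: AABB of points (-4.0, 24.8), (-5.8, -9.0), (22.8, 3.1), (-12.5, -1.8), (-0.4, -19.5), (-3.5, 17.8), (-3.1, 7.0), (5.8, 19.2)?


x range: [-12.5, 22.8]
y range: [-19.5, 24.8]
Bounding box: (-12.5,-19.5) to (22.8,24.8)

(-12.5,-19.5) to (22.8,24.8)


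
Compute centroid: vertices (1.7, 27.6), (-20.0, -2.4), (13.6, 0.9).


Centroid = ((x_A+x_B+x_C)/3, (y_A+y_B+y_C)/3)
= ((1.7+(-20)+13.6)/3, (27.6+(-2.4)+0.9)/3)
= (-1.5667, 8.7)

(-1.5667, 8.7)


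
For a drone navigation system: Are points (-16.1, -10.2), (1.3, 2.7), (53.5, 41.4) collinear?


Cross product: (1.3-(-16.1))*(41.4-(-10.2)) - (2.7-(-10.2))*(53.5-(-16.1))
= 0

Yes, collinear


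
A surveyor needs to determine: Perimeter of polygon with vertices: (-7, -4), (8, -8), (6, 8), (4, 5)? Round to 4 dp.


Sides: (-7, -4)->(8, -8): sqrt(241) = 15.524175, (8, -8)->(6, 8): sqrt(260) = 16.124515, (6, 8)->(4, 5): sqrt(13) = 3.605551, (4, 5)->(-7, -4): sqrt(202) = 14.21267
Sum = 49.466911
Perimeter = 49.4669

49.4669


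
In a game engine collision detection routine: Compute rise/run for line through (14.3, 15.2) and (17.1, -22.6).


slope = (y2-y1)/(x2-x1) = ((-22.6)-15.2)/(17.1-14.3) = (-37.8)/2.8 = -13.5

-13.5


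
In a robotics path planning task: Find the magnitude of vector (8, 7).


|u| = sqrt(8^2 + 7^2) = sqrt(113) = 10.6301

10.6301


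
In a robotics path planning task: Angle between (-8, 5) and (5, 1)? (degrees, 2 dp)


u.v = -35, |u| = sqrt(89) = 9.434, |v| = sqrt(26) = 5.099
cos(theta) = u.v/(|u||v|) = -35/sqrt(2314) = -0.727589
theta = acos(-0.727589) = 136.68 degrees

136.68 degrees


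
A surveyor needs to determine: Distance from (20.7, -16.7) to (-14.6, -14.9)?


dx=-35.3, dy=1.8
d^2 = (-35.3)^2 + 1.8^2 = 1249.33
d = sqrt(1249.33) = 35.3459

35.3459


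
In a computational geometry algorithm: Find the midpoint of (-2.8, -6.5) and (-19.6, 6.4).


M = (((-2.8)+(-19.6))/2, ((-6.5)+6.4)/2)
= (-11.2, -0.05)

(-11.2, -0.05)


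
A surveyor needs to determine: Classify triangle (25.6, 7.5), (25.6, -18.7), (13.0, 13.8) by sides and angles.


Side lengths squared: AB^2=686.44, BC^2=1215.01, CA^2=198.45
Sorted: [198.45, 686.44, 1215.01]
By sides: Scalene, By angles: Obtuse

Scalene, Obtuse


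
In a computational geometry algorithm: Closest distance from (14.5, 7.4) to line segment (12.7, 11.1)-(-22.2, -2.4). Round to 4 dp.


Project P onto AB: t = 0 (clamped to [0,1])
Closest point on segment: (12.7, 11.1)
Distance: 4.1146

4.1146


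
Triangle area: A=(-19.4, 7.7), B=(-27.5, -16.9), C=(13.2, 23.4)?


Area = |x_A(y_B-y_C) + x_B(y_C-y_A) + x_C(y_A-y_B)|/2
= |781.82 + (-431.75) + 324.72|/2
= 674.79/2 = 337.395

337.395


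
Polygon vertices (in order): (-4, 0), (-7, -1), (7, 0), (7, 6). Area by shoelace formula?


Shoelace sum: ((-4)*(-1) - (-7)*0) + ((-7)*0 - 7*(-1)) + (7*6 - 7*0) + (7*0 - (-4)*6)
= 77
Area = |77|/2 = 38.5

38.5


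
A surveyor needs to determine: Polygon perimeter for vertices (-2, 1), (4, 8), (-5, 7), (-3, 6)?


Sides: (-2, 1)->(4, 8): sqrt(85) = 9.219544, (4, 8)->(-5, 7): sqrt(82) = 9.055385, (-5, 7)->(-3, 6): sqrt(5) = 2.236068, (-3, 6)->(-2, 1): sqrt(26) = 5.09902
Sum = 25.610017
Perimeter = 25.61

25.61


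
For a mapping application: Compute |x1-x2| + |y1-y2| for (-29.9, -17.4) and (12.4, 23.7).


|(-29.9)-12.4| + |(-17.4)-23.7| = 42.3 + 41.1 = 83.4

83.4


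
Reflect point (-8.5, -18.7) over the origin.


Reflection over origin: (x,y) -> (-x,-y)
(-8.5, -18.7) -> (8.5, 18.7)

(8.5, 18.7)


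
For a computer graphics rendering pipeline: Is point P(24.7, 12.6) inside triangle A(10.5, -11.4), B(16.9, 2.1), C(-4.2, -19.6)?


Cross products: AB x AP = -38.1, BC x BP = -52.29, CA x CP = 236.36
All same sign? no

No, outside


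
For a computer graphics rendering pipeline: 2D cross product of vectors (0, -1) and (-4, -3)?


u x v = u_x*v_y - u_y*v_x = 0*(-3) - (-1)*(-4)
= 0 - 4 = -4

-4


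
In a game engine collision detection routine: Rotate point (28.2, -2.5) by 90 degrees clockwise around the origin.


90° CW: (x,y) -> (y, -x)
(28.2,-2.5) -> (-2.5, -28.2)

(-2.5, -28.2)


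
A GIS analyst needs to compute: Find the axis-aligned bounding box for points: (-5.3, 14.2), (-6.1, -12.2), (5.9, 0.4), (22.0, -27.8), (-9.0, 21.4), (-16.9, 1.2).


x range: [-16.9, 22]
y range: [-27.8, 21.4]
Bounding box: (-16.9,-27.8) to (22,21.4)

(-16.9,-27.8) to (22,21.4)


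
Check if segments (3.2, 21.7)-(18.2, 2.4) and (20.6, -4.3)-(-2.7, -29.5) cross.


Cross products: d1=-1044.28, d2=-216.59, d3=-54.18, d4=-881.87
d1*d2 < 0 and d3*d4 < 0? no

No, they don't intersect


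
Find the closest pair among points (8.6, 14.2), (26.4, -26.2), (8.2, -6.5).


d(P0,P1) = 44.1475, d(P0,P2) = 20.7039, d(P1,P2) = 26.8203
Closest: P0 and P2

Closest pair: (8.6, 14.2) and (8.2, -6.5), distance = 20.7039


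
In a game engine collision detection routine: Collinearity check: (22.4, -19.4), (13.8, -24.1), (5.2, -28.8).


Cross product: (13.8-22.4)*((-28.8)-(-19.4)) - ((-24.1)-(-19.4))*(5.2-22.4)
= 0

Yes, collinear


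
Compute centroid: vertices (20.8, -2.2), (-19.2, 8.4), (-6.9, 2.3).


Centroid = ((x_A+x_B+x_C)/3, (y_A+y_B+y_C)/3)
= ((20.8+(-19.2)+(-6.9))/3, ((-2.2)+8.4+2.3)/3)
= (-1.7667, 2.8333)

(-1.7667, 2.8333)


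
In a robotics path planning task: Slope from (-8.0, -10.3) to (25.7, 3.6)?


slope = (y2-y1)/(x2-x1) = (3.6-(-10.3))/(25.7-(-8)) = 13.9/33.7 = 0.4125

0.4125


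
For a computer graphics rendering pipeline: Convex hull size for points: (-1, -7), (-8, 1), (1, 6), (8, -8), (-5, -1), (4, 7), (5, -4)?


Convex hull vertices (CCW): (-8, 1), (-1, -7), (8, -8), (4, 7), (1, 6)
Count = 5

5


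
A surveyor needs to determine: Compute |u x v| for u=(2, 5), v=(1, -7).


|u x v| = |2*(-7) - 5*1|
= |(-14) - 5| = 19

19


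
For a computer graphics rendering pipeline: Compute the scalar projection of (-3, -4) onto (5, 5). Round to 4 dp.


u.v = -35, |v| = sqrt(50) = 7.0711
Scalar projection = u.v / |v| = -35 / sqrt(50) = -4.9497

-4.9497


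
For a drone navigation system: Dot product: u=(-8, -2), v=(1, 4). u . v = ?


u . v = u_x*v_x + u_y*v_y = (-8)*1 + (-2)*4
= (-8) + (-8) = -16

-16


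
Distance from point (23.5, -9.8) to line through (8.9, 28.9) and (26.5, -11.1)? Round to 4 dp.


|cross product| = 97.12
|line direction| = sqrt(1909.76) = 43.7008
Distance = 97.12/sqrt(1909.76) = 2.2224

2.2224


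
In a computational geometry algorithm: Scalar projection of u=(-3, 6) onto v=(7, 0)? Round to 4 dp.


u.v = -21, |v| = sqrt(49) = 7
Scalar projection = u.v / |v| = -21 / sqrt(49) = -3

-3


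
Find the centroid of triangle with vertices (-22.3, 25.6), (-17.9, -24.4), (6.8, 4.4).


Centroid = ((x_A+x_B+x_C)/3, (y_A+y_B+y_C)/3)
= (((-22.3)+(-17.9)+6.8)/3, (25.6+(-24.4)+4.4)/3)
= (-11.1333, 1.8667)

(-11.1333, 1.8667)


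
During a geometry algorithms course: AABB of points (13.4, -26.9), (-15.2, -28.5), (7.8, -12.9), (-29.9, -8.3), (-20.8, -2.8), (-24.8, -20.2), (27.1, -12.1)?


x range: [-29.9, 27.1]
y range: [-28.5, -2.8]
Bounding box: (-29.9,-28.5) to (27.1,-2.8)

(-29.9,-28.5) to (27.1,-2.8)


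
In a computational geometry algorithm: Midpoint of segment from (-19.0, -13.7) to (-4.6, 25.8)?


M = (((-19)+(-4.6))/2, ((-13.7)+25.8)/2)
= (-11.8, 6.05)

(-11.8, 6.05)


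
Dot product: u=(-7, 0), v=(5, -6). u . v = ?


u . v = u_x*v_x + u_y*v_y = (-7)*5 + 0*(-6)
= (-35) + 0 = -35

-35


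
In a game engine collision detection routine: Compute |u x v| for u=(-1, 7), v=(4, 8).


|u x v| = |(-1)*8 - 7*4|
= |(-8) - 28| = 36

36


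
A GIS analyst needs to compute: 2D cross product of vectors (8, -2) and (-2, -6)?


u x v = u_x*v_y - u_y*v_x = 8*(-6) - (-2)*(-2)
= (-48) - 4 = -52

-52


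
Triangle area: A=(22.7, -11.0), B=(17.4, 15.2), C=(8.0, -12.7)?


Area = |x_A(y_B-y_C) + x_B(y_C-y_A) + x_C(y_A-y_B)|/2
= |633.33 + (-29.58) + (-209.6)|/2
= 394.15/2 = 197.075

197.075


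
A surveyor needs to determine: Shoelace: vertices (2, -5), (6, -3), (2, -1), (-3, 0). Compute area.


Shoelace sum: (2*(-3) - 6*(-5)) + (6*(-1) - 2*(-3)) + (2*0 - (-3)*(-1)) + ((-3)*(-5) - 2*0)
= 36
Area = |36|/2 = 18

18


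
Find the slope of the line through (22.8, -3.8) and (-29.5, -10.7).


slope = (y2-y1)/(x2-x1) = ((-10.7)-(-3.8))/((-29.5)-22.8) = (-6.9)/(-52.3) = 0.1319

0.1319


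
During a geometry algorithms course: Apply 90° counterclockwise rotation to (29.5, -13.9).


90° CCW: (x,y) -> (-y, x)
(29.5,-13.9) -> (13.9, 29.5)

(13.9, 29.5)


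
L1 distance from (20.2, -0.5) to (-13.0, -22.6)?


|20.2-(-13)| + |(-0.5)-(-22.6)| = 33.2 + 22.1 = 55.3

55.3


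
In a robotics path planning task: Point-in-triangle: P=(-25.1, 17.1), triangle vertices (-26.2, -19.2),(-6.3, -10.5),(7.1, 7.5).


Cross products: AB x AP = 712.8, BC x BP = 708.24, CA x CP = -1179.42
All same sign? no

No, outside


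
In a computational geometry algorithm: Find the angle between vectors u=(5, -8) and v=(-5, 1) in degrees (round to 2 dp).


u.v = -33, |u| = sqrt(89) = 9.434, |v| = sqrt(26) = 5.099
cos(theta) = u.v/(|u||v|) = -33/sqrt(2314) = -0.686013
theta = acos(-0.686013) = 133.32 degrees

133.32 degrees


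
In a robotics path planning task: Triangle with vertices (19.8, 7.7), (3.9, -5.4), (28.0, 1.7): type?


Side lengths squared: AB^2=424.42, BC^2=631.22, CA^2=103.24
Sorted: [103.24, 424.42, 631.22]
By sides: Scalene, By angles: Obtuse

Scalene, Obtuse


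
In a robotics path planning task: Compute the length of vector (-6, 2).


|u| = sqrt((-6)^2 + 2^2) = sqrt(40) = 6.3246

6.3246


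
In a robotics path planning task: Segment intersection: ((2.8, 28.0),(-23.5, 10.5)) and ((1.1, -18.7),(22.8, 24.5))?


Cross products: d1=939.95, d2=1696.36, d3=1198.46, d4=442.05
d1*d2 < 0 and d3*d4 < 0? no

No, they don't intersect


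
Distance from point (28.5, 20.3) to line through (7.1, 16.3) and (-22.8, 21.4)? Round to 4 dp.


|cross product| = 228.74
|line direction| = sqrt(920.02) = 30.3318
Distance = 228.74/sqrt(920.02) = 7.5413

7.5413


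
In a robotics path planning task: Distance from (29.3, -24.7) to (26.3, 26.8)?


dx=-3, dy=51.5
d^2 = (-3)^2 + 51.5^2 = 2661.25
d = sqrt(2661.25) = 51.5873

51.5873


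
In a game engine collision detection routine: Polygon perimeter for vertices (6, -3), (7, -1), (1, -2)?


Sides: (6, -3)->(7, -1): sqrt(5) = 2.236068, (7, -1)->(1, -2): sqrt(37) = 6.082763, (1, -2)->(6, -3): sqrt(26) = 5.09902
Sum = 13.417851
Perimeter = 13.4179

13.4179


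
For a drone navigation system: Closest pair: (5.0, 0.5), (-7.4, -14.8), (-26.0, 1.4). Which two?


d(P0,P1) = 19.6939, d(P0,P2) = 31.0131, d(P1,P2) = 24.6658
Closest: P0 and P1

Closest pair: (5.0, 0.5) and (-7.4, -14.8), distance = 19.6939


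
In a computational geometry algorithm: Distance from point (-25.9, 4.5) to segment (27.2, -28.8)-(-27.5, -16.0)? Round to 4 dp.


Project P onto AB: t = 1 (clamped to [0,1])
Closest point on segment: (-27.5, -16)
Distance: 20.5623

20.5623


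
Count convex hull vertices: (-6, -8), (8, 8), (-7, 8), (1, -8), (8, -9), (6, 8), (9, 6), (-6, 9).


Convex hull vertices (CCW): (-7, 8), (-6, -8), (8, -9), (9, 6), (8, 8), (-6, 9)
Count = 6

6


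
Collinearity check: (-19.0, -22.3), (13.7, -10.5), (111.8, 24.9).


Cross product: (13.7-(-19))*(24.9-(-22.3)) - ((-10.5)-(-22.3))*(111.8-(-19))
= 0

Yes, collinear


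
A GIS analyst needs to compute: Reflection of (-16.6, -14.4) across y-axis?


Reflection over y-axis: (x,y) -> (-x,y)
(-16.6, -14.4) -> (16.6, -14.4)

(16.6, -14.4)


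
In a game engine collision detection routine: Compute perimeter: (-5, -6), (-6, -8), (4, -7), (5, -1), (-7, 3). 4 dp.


Sides: (-5, -6)->(-6, -8): sqrt(5) = 2.236068, (-6, -8)->(4, -7): sqrt(101) = 10.049876, (4, -7)->(5, -1): sqrt(37) = 6.082763, (5, -1)->(-7, 3): sqrt(160) = 12.649111, (-7, 3)->(-5, -6): sqrt(85) = 9.219544
Sum = 40.237362
Perimeter = 40.2374

40.2374


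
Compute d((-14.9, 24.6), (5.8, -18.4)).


dx=20.7, dy=-43
d^2 = 20.7^2 + (-43)^2 = 2277.49
d = sqrt(2277.49) = 47.7231

47.7231


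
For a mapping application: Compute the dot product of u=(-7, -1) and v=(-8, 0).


u . v = u_x*v_x + u_y*v_y = (-7)*(-8) + (-1)*0
= 56 + 0 = 56

56


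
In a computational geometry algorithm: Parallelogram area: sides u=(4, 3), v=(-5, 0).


|u x v| = |4*0 - 3*(-5)|
= |0 - (-15)| = 15

15


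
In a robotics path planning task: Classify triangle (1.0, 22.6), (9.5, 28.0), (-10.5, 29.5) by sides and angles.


Side lengths squared: AB^2=101.41, BC^2=402.25, CA^2=179.86
Sorted: [101.41, 179.86, 402.25]
By sides: Scalene, By angles: Obtuse

Scalene, Obtuse


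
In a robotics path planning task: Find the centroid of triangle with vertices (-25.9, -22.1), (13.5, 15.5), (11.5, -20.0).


Centroid = ((x_A+x_B+x_C)/3, (y_A+y_B+y_C)/3)
= (((-25.9)+13.5+11.5)/3, ((-22.1)+15.5+(-20))/3)
= (-0.3, -8.8667)

(-0.3, -8.8667)


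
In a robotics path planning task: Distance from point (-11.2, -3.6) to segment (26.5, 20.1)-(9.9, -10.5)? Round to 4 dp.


Project P onto AB: t = 1 (clamped to [0,1])
Closest point on segment: (9.9, -10.5)
Distance: 22.1995

22.1995


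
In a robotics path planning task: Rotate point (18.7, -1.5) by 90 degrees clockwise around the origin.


90° CW: (x,y) -> (y, -x)
(18.7,-1.5) -> (-1.5, -18.7)

(-1.5, -18.7)


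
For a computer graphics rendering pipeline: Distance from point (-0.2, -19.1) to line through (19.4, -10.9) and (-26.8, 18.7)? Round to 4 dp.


|cross product| = 959
|line direction| = sqrt(3010.6) = 54.8689
Distance = 959/sqrt(3010.6) = 17.478

17.478


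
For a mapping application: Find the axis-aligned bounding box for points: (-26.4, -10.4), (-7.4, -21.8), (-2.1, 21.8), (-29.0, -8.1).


x range: [-29, -2.1]
y range: [-21.8, 21.8]
Bounding box: (-29,-21.8) to (-2.1,21.8)

(-29,-21.8) to (-2.1,21.8)


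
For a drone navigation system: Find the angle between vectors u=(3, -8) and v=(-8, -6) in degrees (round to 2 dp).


u.v = 24, |u| = sqrt(73) = 8.544, |v| = sqrt(100) = 10
cos(theta) = u.v/(|u||v|) = 24/sqrt(7300) = 0.280899
theta = acos(0.280899) = 73.69 degrees

73.69 degrees


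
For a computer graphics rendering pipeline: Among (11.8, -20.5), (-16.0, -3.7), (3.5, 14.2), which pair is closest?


d(P0,P1) = 32.482, d(P0,P2) = 35.6788, d(P1,P2) = 26.47
Closest: P1 and P2

Closest pair: (-16.0, -3.7) and (3.5, 14.2), distance = 26.47


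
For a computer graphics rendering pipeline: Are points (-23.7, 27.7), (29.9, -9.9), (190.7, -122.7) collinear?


Cross product: (29.9-(-23.7))*((-122.7)-27.7) - ((-9.9)-27.7)*(190.7-(-23.7))
= 0

Yes, collinear


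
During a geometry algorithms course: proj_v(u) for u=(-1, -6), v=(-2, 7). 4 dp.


u.v = -40, |v| = sqrt(53) = 7.2801
Scalar projection = u.v / |v| = -40 / sqrt(53) = -5.4944

-5.4944


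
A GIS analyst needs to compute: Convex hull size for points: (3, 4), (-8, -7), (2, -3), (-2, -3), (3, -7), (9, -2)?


Convex hull vertices (CCW): (-8, -7), (3, -7), (9, -2), (3, 4)
Count = 4

4


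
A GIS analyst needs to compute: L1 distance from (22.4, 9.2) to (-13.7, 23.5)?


|22.4-(-13.7)| + |9.2-23.5| = 36.1 + 14.3 = 50.4

50.4


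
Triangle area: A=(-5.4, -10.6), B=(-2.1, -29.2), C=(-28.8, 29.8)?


Area = |x_A(y_B-y_C) + x_B(y_C-y_A) + x_C(y_A-y_B)|/2
= |318.6 + (-84.84) + (-535.68)|/2
= 301.92/2 = 150.96

150.96


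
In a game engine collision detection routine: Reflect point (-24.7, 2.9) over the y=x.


Reflection over y=x: (x,y) -> (y,x)
(-24.7, 2.9) -> (2.9, -24.7)

(2.9, -24.7)


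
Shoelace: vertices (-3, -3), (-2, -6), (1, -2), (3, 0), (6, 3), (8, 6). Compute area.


Shoelace sum: ((-3)*(-6) - (-2)*(-3)) + ((-2)*(-2) - 1*(-6)) + (1*0 - 3*(-2)) + (3*3 - 6*0) + (6*6 - 8*3) + (8*(-3) - (-3)*6)
= 43
Area = |43|/2 = 21.5

21.5


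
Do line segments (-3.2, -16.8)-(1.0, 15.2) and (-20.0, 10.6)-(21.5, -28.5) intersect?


Cross products: d1=-480.22, d2=1012, d3=652.68, d4=-839.54
d1*d2 < 0 and d3*d4 < 0? yes

Yes, they intersect


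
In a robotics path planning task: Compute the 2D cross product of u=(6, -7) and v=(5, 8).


u x v = u_x*v_y - u_y*v_x = 6*8 - (-7)*5
= 48 - (-35) = 83

83


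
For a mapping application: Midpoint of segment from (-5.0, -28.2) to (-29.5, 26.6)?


M = (((-5)+(-29.5))/2, ((-28.2)+26.6)/2)
= (-17.25, -0.8)

(-17.25, -0.8)


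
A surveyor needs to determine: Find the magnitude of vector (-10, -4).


|u| = sqrt((-10)^2 + (-4)^2) = sqrt(116) = 10.7703

10.7703


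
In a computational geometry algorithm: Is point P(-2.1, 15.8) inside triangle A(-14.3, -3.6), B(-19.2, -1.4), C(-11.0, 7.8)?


Cross products: AB x AP = -121.9, BC x BP = -16.28, CA x CP = 75.06
All same sign? no

No, outside


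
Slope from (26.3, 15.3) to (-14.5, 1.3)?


slope = (y2-y1)/(x2-x1) = (1.3-15.3)/((-14.5)-26.3) = (-14)/(-40.8) = 0.3431

0.3431


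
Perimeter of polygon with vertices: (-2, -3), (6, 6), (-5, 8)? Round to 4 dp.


Sides: (-2, -3)->(6, 6): sqrt(145) = 12.041595, (6, 6)->(-5, 8): sqrt(125) = 11.18034, (-5, 8)->(-2, -3): sqrt(130) = 11.401754
Sum = 34.623689
Perimeter = 34.6237

34.6237


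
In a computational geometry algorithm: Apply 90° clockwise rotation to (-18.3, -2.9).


90° CW: (x,y) -> (y, -x)
(-18.3,-2.9) -> (-2.9, 18.3)

(-2.9, 18.3)


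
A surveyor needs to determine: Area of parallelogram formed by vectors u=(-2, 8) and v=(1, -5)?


|u x v| = |(-2)*(-5) - 8*1|
= |10 - 8| = 2

2


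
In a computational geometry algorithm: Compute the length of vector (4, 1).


|u| = sqrt(4^2 + 1^2) = sqrt(17) = 4.1231

4.1231


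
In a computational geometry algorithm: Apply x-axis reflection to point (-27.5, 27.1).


Reflection over x-axis: (x,y) -> (x,-y)
(-27.5, 27.1) -> (-27.5, -27.1)

(-27.5, -27.1)


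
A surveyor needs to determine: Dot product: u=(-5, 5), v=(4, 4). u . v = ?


u . v = u_x*v_x + u_y*v_y = (-5)*4 + 5*4
= (-20) + 20 = 0

0


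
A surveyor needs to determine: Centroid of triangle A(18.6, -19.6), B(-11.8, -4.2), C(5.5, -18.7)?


Centroid = ((x_A+x_B+x_C)/3, (y_A+y_B+y_C)/3)
= ((18.6+(-11.8)+5.5)/3, ((-19.6)+(-4.2)+(-18.7))/3)
= (4.1, -14.1667)

(4.1, -14.1667)


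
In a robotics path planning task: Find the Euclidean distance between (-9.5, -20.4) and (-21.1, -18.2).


dx=-11.6, dy=2.2
d^2 = (-11.6)^2 + 2.2^2 = 139.4
d = sqrt(139.4) = 11.8068

11.8068


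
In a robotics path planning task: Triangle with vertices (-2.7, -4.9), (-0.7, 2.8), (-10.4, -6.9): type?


Side lengths squared: AB^2=63.29, BC^2=188.18, CA^2=63.29
Sorted: [63.29, 63.29, 188.18]
By sides: Isosceles, By angles: Obtuse

Isosceles, Obtuse


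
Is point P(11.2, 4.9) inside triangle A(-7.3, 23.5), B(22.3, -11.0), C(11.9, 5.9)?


Cross products: AB x AP = 87.69, BC x BP = 22.23, CA x CP = 31.52
All same sign? yes

Yes, inside


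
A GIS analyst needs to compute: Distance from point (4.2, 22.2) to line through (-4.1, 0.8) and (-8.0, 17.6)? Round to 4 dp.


|cross product| = 222.9
|line direction| = sqrt(297.45) = 17.2467
Distance = 222.9/sqrt(297.45) = 12.9242

12.9242


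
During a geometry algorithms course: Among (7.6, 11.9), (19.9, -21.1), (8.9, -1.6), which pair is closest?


d(P0,P1) = 35.2178, d(P0,P2) = 13.5624, d(P1,P2) = 22.3886
Closest: P0 and P2

Closest pair: (7.6, 11.9) and (8.9, -1.6), distance = 13.5624


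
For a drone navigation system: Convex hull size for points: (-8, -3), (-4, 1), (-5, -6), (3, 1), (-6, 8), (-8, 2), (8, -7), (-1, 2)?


Convex hull vertices (CCW): (-8, -3), (-5, -6), (8, -7), (3, 1), (-6, 8), (-8, 2)
Count = 6

6


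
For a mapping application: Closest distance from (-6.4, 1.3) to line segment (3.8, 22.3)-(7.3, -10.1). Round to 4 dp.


Project P onto AB: t = 0.6071 (clamped to [0,1])
Closest point on segment: (5.9247, 2.6314)
Distance: 12.3964

12.3964


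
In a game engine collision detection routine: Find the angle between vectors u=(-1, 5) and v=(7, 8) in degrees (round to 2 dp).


u.v = 33, |u| = sqrt(26) = 5.099, |v| = sqrt(113) = 10.6301
cos(theta) = u.v/(|u||v|) = 33/sqrt(2938) = 0.608819
theta = acos(0.608819) = 52.5 degrees

52.5 degrees


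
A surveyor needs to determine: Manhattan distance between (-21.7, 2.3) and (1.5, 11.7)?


|(-21.7)-1.5| + |2.3-11.7| = 23.2 + 9.4 = 32.6

32.6


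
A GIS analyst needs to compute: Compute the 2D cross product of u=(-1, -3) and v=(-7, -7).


u x v = u_x*v_y - u_y*v_x = (-1)*(-7) - (-3)*(-7)
= 7 - 21 = -14

-14


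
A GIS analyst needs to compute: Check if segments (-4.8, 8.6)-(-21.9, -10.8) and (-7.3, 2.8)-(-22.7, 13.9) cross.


Cross products: d1=-117.07, d2=371.5, d3=50.68, d4=-437.89
d1*d2 < 0 and d3*d4 < 0? yes

Yes, they intersect


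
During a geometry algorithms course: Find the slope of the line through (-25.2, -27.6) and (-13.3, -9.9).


slope = (y2-y1)/(x2-x1) = ((-9.9)-(-27.6))/((-13.3)-(-25.2)) = 17.7/11.9 = 1.4874

1.4874


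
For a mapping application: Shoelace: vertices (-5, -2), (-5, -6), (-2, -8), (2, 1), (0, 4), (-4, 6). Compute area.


Shoelace sum: ((-5)*(-6) - (-5)*(-2)) + ((-5)*(-8) - (-2)*(-6)) + ((-2)*1 - 2*(-8)) + (2*4 - 0*1) + (0*6 - (-4)*4) + ((-4)*(-2) - (-5)*6)
= 124
Area = |124|/2 = 62

62


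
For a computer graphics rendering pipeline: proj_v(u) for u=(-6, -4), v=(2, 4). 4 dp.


u.v = -28, |v| = sqrt(20) = 4.4721
Scalar projection = u.v / |v| = -28 / sqrt(20) = -6.261

-6.261


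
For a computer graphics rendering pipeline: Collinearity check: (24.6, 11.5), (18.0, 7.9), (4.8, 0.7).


Cross product: (18-24.6)*(0.7-11.5) - (7.9-11.5)*(4.8-24.6)
= 0

Yes, collinear


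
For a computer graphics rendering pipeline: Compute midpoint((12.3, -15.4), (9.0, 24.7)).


M = ((12.3+9)/2, ((-15.4)+24.7)/2)
= (10.65, 4.65)

(10.65, 4.65)


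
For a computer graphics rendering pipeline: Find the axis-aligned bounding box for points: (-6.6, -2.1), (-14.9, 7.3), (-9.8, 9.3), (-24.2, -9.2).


x range: [-24.2, -6.6]
y range: [-9.2, 9.3]
Bounding box: (-24.2,-9.2) to (-6.6,9.3)

(-24.2,-9.2) to (-6.6,9.3)


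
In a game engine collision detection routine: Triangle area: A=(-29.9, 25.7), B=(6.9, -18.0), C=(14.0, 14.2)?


Area = |x_A(y_B-y_C) + x_B(y_C-y_A) + x_C(y_A-y_B)|/2
= |962.78 + (-79.35) + 611.8|/2
= 1495.23/2 = 747.615

747.615


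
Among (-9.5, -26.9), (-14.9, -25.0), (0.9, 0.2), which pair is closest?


d(P0,P1) = 5.7245, d(P0,P2) = 29.0271, d(P1,P2) = 29.7436
Closest: P0 and P1

Closest pair: (-9.5, -26.9) and (-14.9, -25.0), distance = 5.7245


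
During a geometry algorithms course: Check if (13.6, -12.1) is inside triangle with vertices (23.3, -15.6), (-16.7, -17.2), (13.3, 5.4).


Cross products: AB x AP = -155.52, BC x BP = -531.78, CA x CP = -168.7
All same sign? yes

Yes, inside


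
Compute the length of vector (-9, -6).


|u| = sqrt((-9)^2 + (-6)^2) = sqrt(117) = 10.8167

10.8167


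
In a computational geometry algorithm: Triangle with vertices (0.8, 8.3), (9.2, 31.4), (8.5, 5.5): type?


Side lengths squared: AB^2=604.17, BC^2=671.3, CA^2=67.13
Sorted: [67.13, 604.17, 671.3]
By sides: Scalene, By angles: Right

Scalene, Right


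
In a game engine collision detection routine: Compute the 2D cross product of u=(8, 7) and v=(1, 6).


u x v = u_x*v_y - u_y*v_x = 8*6 - 7*1
= 48 - 7 = 41

41


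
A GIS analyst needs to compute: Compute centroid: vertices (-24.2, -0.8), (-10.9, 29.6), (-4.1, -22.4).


Centroid = ((x_A+x_B+x_C)/3, (y_A+y_B+y_C)/3)
= (((-24.2)+(-10.9)+(-4.1))/3, ((-0.8)+29.6+(-22.4))/3)
= (-13.0667, 2.1333)

(-13.0667, 2.1333)


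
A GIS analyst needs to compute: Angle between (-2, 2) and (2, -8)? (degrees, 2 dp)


u.v = -20, |u| = sqrt(8) = 2.8284, |v| = sqrt(68) = 8.2462
cos(theta) = u.v/(|u||v|) = -20/sqrt(544) = -0.857493
theta = acos(-0.857493) = 149.04 degrees

149.04 degrees


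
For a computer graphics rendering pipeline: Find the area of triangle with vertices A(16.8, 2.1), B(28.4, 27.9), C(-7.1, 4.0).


Area = |x_A(y_B-y_C) + x_B(y_C-y_A) + x_C(y_A-y_B)|/2
= |401.52 + 53.96 + 183.18|/2
= 638.66/2 = 319.33

319.33


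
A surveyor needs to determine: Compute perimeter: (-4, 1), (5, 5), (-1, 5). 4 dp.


Sides: (-4, 1)->(5, 5): sqrt(97) = 9.848858, (5, 5)->(-1, 5): sqrt(36) = 6, (-1, 5)->(-4, 1): sqrt(25) = 5
Sum = 20.848858
Perimeter = 20.8489

20.8489


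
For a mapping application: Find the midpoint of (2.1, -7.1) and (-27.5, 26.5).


M = ((2.1+(-27.5))/2, ((-7.1)+26.5)/2)
= (-12.7, 9.7)

(-12.7, 9.7)


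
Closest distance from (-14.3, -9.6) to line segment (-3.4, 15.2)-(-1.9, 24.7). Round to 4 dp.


Project P onto AB: t = 0 (clamped to [0,1])
Closest point on segment: (-3.4, 15.2)
Distance: 27.0897

27.0897


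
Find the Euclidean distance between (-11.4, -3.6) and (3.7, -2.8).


dx=15.1, dy=0.8
d^2 = 15.1^2 + 0.8^2 = 228.65
d = sqrt(228.65) = 15.1212

15.1212


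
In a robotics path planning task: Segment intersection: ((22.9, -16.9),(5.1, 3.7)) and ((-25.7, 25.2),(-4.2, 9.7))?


Cross products: d1=-151.85, d2=15.15, d3=251.78, d4=84.78
d1*d2 < 0 and d3*d4 < 0? no

No, they don't intersect


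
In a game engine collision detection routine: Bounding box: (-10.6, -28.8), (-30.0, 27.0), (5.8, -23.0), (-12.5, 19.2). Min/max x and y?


x range: [-30, 5.8]
y range: [-28.8, 27]
Bounding box: (-30,-28.8) to (5.8,27)

(-30,-28.8) to (5.8,27)


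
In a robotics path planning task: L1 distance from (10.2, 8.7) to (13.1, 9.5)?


|10.2-13.1| + |8.7-9.5| = 2.9 + 0.8 = 3.7

3.7


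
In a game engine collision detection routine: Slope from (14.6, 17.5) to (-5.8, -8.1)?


slope = (y2-y1)/(x2-x1) = ((-8.1)-17.5)/((-5.8)-14.6) = (-25.6)/(-20.4) = 1.2549

1.2549


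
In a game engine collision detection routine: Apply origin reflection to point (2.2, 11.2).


Reflection over origin: (x,y) -> (-x,-y)
(2.2, 11.2) -> (-2.2, -11.2)

(-2.2, -11.2)


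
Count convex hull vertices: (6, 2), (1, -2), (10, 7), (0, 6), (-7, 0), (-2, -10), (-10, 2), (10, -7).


Convex hull vertices (CCW): (-10, 2), (-2, -10), (10, -7), (10, 7), (0, 6)
Count = 5

5


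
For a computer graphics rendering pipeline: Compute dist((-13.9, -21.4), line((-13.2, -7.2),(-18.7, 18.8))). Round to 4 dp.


|cross product| = 96.3
|line direction| = sqrt(706.25) = 26.5754
Distance = 96.3/sqrt(706.25) = 3.6237

3.6237


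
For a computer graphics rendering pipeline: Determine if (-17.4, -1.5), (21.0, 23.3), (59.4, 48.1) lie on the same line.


Cross product: (21-(-17.4))*(48.1-(-1.5)) - (23.3-(-1.5))*(59.4-(-17.4))
= 0

Yes, collinear


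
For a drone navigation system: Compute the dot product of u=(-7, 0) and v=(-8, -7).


u . v = u_x*v_x + u_y*v_y = (-7)*(-8) + 0*(-7)
= 56 + 0 = 56

56


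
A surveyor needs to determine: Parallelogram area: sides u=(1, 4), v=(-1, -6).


|u x v| = |1*(-6) - 4*(-1)|
= |(-6) - (-4)| = 2

2


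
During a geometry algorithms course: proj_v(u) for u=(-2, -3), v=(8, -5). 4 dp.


u.v = -1, |v| = sqrt(89) = 9.434
Scalar projection = u.v / |v| = -1 / sqrt(89) = -0.106

-0.106


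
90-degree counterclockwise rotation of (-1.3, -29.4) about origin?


90° CCW: (x,y) -> (-y, x)
(-1.3,-29.4) -> (29.4, -1.3)

(29.4, -1.3)


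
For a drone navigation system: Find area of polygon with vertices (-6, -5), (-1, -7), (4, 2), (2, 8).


Shoelace sum: ((-6)*(-7) - (-1)*(-5)) + ((-1)*2 - 4*(-7)) + (4*8 - 2*2) + (2*(-5) - (-6)*8)
= 129
Area = |129|/2 = 64.5

64.5


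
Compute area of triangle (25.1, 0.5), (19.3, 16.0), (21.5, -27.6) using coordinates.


Area = |x_A(y_B-y_C) + x_B(y_C-y_A) + x_C(y_A-y_B)|/2
= |1094.36 + (-542.33) + (-333.25)|/2
= 218.78/2 = 109.39

109.39


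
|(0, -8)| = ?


|u| = sqrt(0^2 + (-8)^2) = sqrt(64) = 8

8


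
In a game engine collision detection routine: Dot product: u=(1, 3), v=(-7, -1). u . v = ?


u . v = u_x*v_x + u_y*v_y = 1*(-7) + 3*(-1)
= (-7) + (-3) = -10

-10


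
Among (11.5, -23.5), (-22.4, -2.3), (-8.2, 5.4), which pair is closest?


d(P0,P1) = 39.9831, d(P0,P2) = 34.9757, d(P1,P2) = 16.1533
Closest: P1 and P2

Closest pair: (-22.4, -2.3) and (-8.2, 5.4), distance = 16.1533


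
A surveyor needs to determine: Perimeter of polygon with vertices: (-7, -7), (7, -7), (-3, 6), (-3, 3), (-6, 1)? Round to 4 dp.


Sides: (-7, -7)->(7, -7): sqrt(196) = 14, (7, -7)->(-3, 6): sqrt(269) = 16.401219, (-3, 6)->(-3, 3): sqrt(9) = 3, (-3, 3)->(-6, 1): sqrt(13) = 3.605551, (-6, 1)->(-7, -7): sqrt(65) = 8.062258
Sum = 45.069028
Perimeter = 45.069

45.069


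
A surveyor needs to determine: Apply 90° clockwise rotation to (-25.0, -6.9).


90° CW: (x,y) -> (y, -x)
(-25,-6.9) -> (-6.9, 25)

(-6.9, 25)


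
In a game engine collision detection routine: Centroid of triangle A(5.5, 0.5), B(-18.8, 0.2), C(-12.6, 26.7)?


Centroid = ((x_A+x_B+x_C)/3, (y_A+y_B+y_C)/3)
= ((5.5+(-18.8)+(-12.6))/3, (0.5+0.2+26.7)/3)
= (-8.6333, 9.1333)

(-8.6333, 9.1333)


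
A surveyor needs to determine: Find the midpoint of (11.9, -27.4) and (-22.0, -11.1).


M = ((11.9+(-22))/2, ((-27.4)+(-11.1))/2)
= (-5.05, -19.25)

(-5.05, -19.25)


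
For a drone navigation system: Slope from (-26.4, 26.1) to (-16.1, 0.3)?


slope = (y2-y1)/(x2-x1) = (0.3-26.1)/((-16.1)-(-26.4)) = (-25.8)/10.3 = -2.5049

-2.5049


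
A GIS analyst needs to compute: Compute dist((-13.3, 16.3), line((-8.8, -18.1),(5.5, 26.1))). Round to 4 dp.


|cross product| = 690.82
|line direction| = sqrt(2158.13) = 46.4557
Distance = 690.82/sqrt(2158.13) = 14.8705

14.8705


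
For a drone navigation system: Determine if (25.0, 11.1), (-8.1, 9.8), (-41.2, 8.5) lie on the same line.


Cross product: ((-8.1)-25)*(8.5-11.1) - (9.8-11.1)*((-41.2)-25)
= 0

Yes, collinear


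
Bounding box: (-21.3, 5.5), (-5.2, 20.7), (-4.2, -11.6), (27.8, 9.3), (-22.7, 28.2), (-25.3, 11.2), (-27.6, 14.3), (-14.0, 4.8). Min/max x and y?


x range: [-27.6, 27.8]
y range: [-11.6, 28.2]
Bounding box: (-27.6,-11.6) to (27.8,28.2)

(-27.6,-11.6) to (27.8,28.2)


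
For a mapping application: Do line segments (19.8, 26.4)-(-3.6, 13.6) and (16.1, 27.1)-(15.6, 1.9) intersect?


Cross products: d1=93.59, d2=-489.69, d3=-63.74, d4=519.54
d1*d2 < 0 and d3*d4 < 0? yes

Yes, they intersect


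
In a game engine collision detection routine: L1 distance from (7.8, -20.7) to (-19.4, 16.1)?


|7.8-(-19.4)| + |(-20.7)-16.1| = 27.2 + 36.8 = 64

64


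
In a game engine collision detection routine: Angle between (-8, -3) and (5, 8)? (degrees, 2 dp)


u.v = -64, |u| = sqrt(73) = 8.544, |v| = sqrt(89) = 9.434
cos(theta) = u.v/(|u||v|) = -64/sqrt(6497) = -0.794006
theta = acos(-0.794006) = 142.56 degrees

142.56 degrees


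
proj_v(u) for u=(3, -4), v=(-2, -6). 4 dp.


u.v = 18, |v| = sqrt(40) = 6.3246
Scalar projection = u.v / |v| = 18 / sqrt(40) = 2.846

2.846


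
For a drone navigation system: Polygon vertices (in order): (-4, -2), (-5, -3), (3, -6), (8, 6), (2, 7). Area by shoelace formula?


Shoelace sum: ((-4)*(-3) - (-5)*(-2)) + ((-5)*(-6) - 3*(-3)) + (3*6 - 8*(-6)) + (8*7 - 2*6) + (2*(-2) - (-4)*7)
= 175
Area = |175|/2 = 87.5

87.5


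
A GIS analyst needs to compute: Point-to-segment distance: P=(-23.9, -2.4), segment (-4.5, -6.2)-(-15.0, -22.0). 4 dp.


Project P onto AB: t = 0.3992 (clamped to [0,1])
Closest point on segment: (-8.6914, -12.507)
Distance: 18.2607

18.2607


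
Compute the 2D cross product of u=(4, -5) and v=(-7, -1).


u x v = u_x*v_y - u_y*v_x = 4*(-1) - (-5)*(-7)
= (-4) - 35 = -39

-39


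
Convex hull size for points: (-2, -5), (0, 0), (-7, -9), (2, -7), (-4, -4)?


Convex hull vertices (CCW): (-7, -9), (2, -7), (0, 0), (-4, -4)
Count = 4

4


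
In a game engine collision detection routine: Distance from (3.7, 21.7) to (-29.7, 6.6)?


dx=-33.4, dy=-15.1
d^2 = (-33.4)^2 + (-15.1)^2 = 1343.57
d = sqrt(1343.57) = 36.6547

36.6547


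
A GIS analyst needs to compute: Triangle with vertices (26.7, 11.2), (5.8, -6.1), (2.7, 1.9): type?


Side lengths squared: AB^2=736.1, BC^2=73.61, CA^2=662.49
Sorted: [73.61, 662.49, 736.1]
By sides: Scalene, By angles: Right

Scalene, Right


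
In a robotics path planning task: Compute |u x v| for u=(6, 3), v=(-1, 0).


|u x v| = |6*0 - 3*(-1)|
= |0 - (-3)| = 3

3


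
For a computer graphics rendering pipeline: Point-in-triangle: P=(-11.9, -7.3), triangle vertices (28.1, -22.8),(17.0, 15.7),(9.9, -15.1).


Cross products: AB x AP = 1367.95, BC x BP = -726.82, CA x CP = -25.9
All same sign? no

No, outside


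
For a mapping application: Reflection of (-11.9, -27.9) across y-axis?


Reflection over y-axis: (x,y) -> (-x,y)
(-11.9, -27.9) -> (11.9, -27.9)

(11.9, -27.9)


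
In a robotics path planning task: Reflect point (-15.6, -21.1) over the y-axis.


Reflection over y-axis: (x,y) -> (-x,y)
(-15.6, -21.1) -> (15.6, -21.1)

(15.6, -21.1)


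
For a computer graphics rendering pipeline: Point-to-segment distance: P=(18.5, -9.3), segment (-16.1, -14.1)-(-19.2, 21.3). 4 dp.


Project P onto AB: t = 0.0496 (clamped to [0,1])
Closest point on segment: (-16.2538, -12.3434)
Distance: 34.8868

34.8868


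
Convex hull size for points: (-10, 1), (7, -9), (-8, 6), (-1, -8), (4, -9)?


Convex hull vertices (CCW): (-10, 1), (-1, -8), (4, -9), (7, -9), (-8, 6)
Count = 5

5


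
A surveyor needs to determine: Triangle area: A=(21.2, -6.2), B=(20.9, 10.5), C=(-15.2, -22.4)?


Area = |x_A(y_B-y_C) + x_B(y_C-y_A) + x_C(y_A-y_B)|/2
= |697.48 + (-338.58) + 253.84|/2
= 612.74/2 = 306.37

306.37


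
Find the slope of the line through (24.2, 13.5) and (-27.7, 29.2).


slope = (y2-y1)/(x2-x1) = (29.2-13.5)/((-27.7)-24.2) = 15.7/(-51.9) = -0.3025

-0.3025


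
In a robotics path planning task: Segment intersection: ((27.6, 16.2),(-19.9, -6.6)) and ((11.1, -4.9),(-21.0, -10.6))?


Cross products: d1=-583.26, d2=-122.13, d3=626.05, d4=164.92
d1*d2 < 0 and d3*d4 < 0? no

No, they don't intersect


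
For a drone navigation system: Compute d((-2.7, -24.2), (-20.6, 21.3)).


dx=-17.9, dy=45.5
d^2 = (-17.9)^2 + 45.5^2 = 2390.66
d = sqrt(2390.66) = 48.8944

48.8944


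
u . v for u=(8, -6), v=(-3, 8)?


u . v = u_x*v_x + u_y*v_y = 8*(-3) + (-6)*8
= (-24) + (-48) = -72

-72


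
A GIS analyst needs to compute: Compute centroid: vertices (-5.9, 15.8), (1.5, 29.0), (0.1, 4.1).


Centroid = ((x_A+x_B+x_C)/3, (y_A+y_B+y_C)/3)
= (((-5.9)+1.5+0.1)/3, (15.8+29+4.1)/3)
= (-1.4333, 16.3)

(-1.4333, 16.3)


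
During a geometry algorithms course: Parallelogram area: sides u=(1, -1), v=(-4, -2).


|u x v| = |1*(-2) - (-1)*(-4)|
= |(-2) - 4| = 6

6


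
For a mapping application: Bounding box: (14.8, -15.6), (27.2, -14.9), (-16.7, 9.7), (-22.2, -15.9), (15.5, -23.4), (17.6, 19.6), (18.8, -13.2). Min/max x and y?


x range: [-22.2, 27.2]
y range: [-23.4, 19.6]
Bounding box: (-22.2,-23.4) to (27.2,19.6)

(-22.2,-23.4) to (27.2,19.6)


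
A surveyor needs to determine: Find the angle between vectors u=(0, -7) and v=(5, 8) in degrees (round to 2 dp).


u.v = -56, |u| = sqrt(49) = 7, |v| = sqrt(89) = 9.434
cos(theta) = u.v/(|u||v|) = -56/sqrt(4361) = -0.847998
theta = acos(-0.847998) = 147.99 degrees

147.99 degrees


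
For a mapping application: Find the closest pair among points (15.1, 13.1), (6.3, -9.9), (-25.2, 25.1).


d(P0,P1) = 24.626, d(P0,P2) = 42.0487, d(P1,P2) = 47.0877
Closest: P0 and P1

Closest pair: (15.1, 13.1) and (6.3, -9.9), distance = 24.626


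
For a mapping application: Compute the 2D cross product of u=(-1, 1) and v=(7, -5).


u x v = u_x*v_y - u_y*v_x = (-1)*(-5) - 1*7
= 5 - 7 = -2

-2


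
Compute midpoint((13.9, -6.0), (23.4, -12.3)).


M = ((13.9+23.4)/2, ((-6)+(-12.3))/2)
= (18.65, -9.15)

(18.65, -9.15)


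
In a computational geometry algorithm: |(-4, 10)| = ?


|u| = sqrt((-4)^2 + 10^2) = sqrt(116) = 10.7703

10.7703


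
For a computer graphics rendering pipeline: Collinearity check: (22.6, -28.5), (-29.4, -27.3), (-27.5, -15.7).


Cross product: ((-29.4)-22.6)*((-15.7)-(-28.5)) - ((-27.3)-(-28.5))*((-27.5)-22.6)
= -605.48

No, not collinear


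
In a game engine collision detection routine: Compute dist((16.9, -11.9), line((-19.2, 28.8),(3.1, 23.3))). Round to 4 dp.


|cross product| = 709.06
|line direction| = sqrt(527.54) = 22.9682
Distance = 709.06/sqrt(527.54) = 30.8713

30.8713


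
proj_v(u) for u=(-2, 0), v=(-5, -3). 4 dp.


u.v = 10, |v| = sqrt(34) = 5.831
Scalar projection = u.v / |v| = 10 / sqrt(34) = 1.715

1.715


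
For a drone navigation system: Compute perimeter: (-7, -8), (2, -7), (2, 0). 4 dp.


Sides: (-7, -8)->(2, -7): sqrt(82) = 9.055385, (2, -7)->(2, 0): sqrt(49) = 7, (2, 0)->(-7, -8): sqrt(145) = 12.041595
Sum = 28.09698
Perimeter = 28.097

28.097


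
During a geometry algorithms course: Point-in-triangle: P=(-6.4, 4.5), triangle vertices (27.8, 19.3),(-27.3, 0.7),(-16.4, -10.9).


Cross products: AB x AP = 179.36, BC x BP = 283.86, CA x CP = 378.68
All same sign? yes

Yes, inside


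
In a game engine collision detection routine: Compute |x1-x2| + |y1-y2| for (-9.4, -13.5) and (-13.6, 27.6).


|(-9.4)-(-13.6)| + |(-13.5)-27.6| = 4.2 + 41.1 = 45.3

45.3


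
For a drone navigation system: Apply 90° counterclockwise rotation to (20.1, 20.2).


90° CCW: (x,y) -> (-y, x)
(20.1,20.2) -> (-20.2, 20.1)

(-20.2, 20.1)


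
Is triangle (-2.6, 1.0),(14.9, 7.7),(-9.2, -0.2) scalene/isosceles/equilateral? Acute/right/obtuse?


Side lengths squared: AB^2=351.14, BC^2=643.22, CA^2=45
Sorted: [45, 351.14, 643.22]
By sides: Scalene, By angles: Obtuse

Scalene, Obtuse


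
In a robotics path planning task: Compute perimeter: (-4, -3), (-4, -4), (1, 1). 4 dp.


Sides: (-4, -3)->(-4, -4): sqrt(1) = 1, (-4, -4)->(1, 1): sqrt(50) = 7.071068, (1, 1)->(-4, -3): sqrt(41) = 6.403124
Sum = 14.474192
Perimeter = 14.4742

14.4742


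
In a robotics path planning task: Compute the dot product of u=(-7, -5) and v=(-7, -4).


u . v = u_x*v_x + u_y*v_y = (-7)*(-7) + (-5)*(-4)
= 49 + 20 = 69

69


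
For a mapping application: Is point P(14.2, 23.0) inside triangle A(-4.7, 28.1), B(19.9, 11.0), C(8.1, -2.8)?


Cross products: AB x AP = 197.73, BC x BP = -220.26, CA x CP = -518.73
All same sign? no

No, outside


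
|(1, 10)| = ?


|u| = sqrt(1^2 + 10^2) = sqrt(101) = 10.0499

10.0499


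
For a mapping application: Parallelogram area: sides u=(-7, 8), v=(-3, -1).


|u x v| = |(-7)*(-1) - 8*(-3)|
= |7 - (-24)| = 31

31


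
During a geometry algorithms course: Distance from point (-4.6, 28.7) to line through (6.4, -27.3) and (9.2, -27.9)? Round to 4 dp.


|cross product| = 150.2
|line direction| = sqrt(8.2) = 2.8636
Distance = 150.2/sqrt(8.2) = 52.4521

52.4521


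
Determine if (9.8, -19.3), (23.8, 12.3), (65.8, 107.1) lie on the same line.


Cross product: (23.8-9.8)*(107.1-(-19.3)) - (12.3-(-19.3))*(65.8-9.8)
= 0

Yes, collinear


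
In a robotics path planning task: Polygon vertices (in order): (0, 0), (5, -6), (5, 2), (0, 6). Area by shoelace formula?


Shoelace sum: (0*(-6) - 5*0) + (5*2 - 5*(-6)) + (5*6 - 0*2) + (0*0 - 0*6)
= 70
Area = |70|/2 = 35

35
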